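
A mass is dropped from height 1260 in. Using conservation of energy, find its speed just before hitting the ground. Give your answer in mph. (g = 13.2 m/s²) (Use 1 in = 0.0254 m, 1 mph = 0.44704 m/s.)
Convert to SI: h = 32.004 m
mgh = ½mv² ⇒ v = √(2gh) = √(2·13.2·32.004) = 29.0673 m/s = 65.02 mph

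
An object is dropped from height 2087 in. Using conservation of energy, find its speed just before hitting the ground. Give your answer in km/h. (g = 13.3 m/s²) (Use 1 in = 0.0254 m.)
Convert to SI: h = 53.0098 m
mgh = ½mv² ⇒ v = √(2gh) = √(2·13.3·53.0098) = 37.5508 m/s = 135.2 km/h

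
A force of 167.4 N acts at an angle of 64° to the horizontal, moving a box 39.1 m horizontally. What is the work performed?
W = F·d·cosθ = (167.4)(39.1)cos(64°) = 2869 J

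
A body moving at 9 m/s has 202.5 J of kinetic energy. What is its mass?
m = 2·KE/v² = 2·202.5/(9)² = 5.0 kg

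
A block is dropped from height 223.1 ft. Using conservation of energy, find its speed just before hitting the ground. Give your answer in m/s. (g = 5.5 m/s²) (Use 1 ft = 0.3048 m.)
Convert to SI: h = 68.0009 m
mgh = ½mv² ⇒ v = √(2gh) = √(2·5.5·68.0009) = 27.35 m/s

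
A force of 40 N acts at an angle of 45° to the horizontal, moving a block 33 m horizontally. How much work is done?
W = F·d·cosθ = (40)(33)cos(45°) = 933.4 J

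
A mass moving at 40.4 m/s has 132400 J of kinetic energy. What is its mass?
m = 2·KE/v² = 2·132400/(40.4)² = 162.2 kg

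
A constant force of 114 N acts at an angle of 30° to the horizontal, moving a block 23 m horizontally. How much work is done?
W = F·d·cosθ = (114)(23)cos(30°) = 2271 J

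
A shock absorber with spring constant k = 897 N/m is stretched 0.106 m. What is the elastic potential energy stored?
PE = ½kx² = ½(897)(0.106)² = 5.039 J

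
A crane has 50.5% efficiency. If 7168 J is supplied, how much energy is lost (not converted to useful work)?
W_lost = W_in(1 − η) = 7168·(1 − 0.505) = 3548 J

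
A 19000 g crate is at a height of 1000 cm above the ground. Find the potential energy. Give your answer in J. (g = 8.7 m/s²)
Convert to SI: m = 19.0 kg, h = 10.0 m
PE = mgh = (19.0)(8.7)(10.0) = 1653 J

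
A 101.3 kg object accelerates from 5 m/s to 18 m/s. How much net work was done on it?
W = ΔKE = ½m(v₂² − v₁²) = ½(101.3)(18² − 5²) = 15144.35 J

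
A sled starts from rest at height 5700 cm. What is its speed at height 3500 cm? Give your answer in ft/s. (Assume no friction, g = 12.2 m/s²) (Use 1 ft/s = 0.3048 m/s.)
Convert to SI: h₁−h₂ = 22.0 m
mgh₁ = mgh₂ + ½mv² ⇒ v = √(2g(h₁−h₂)) = √(2·12.2·22.0) = 23.1689 m/s = 76.01 ft/s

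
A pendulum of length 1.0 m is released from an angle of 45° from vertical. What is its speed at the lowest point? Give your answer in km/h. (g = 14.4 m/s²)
h = L(1 − cosθ) = 1.0(1 − cos45°) = 0.292893 m
v = √(2gh) = √(2·14.4·0.292893) = 2.90436 m/s = 10.46 km/h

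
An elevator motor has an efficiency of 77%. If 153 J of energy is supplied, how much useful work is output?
W_out = η·W_in = 0.77·153 = 117.81 J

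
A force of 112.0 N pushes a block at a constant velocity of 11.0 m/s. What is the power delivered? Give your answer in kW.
P = Fv = (112.0)(11.0) = 1232.0 W = 1.232 kW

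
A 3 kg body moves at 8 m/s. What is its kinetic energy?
KE = ½mv² = ½(3)(8)² = 96.0 J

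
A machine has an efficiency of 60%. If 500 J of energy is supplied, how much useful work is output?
W_out = η·W_in = 0.6·500 = 300.0 J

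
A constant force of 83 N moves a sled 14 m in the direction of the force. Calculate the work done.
W = F·d = (83)(14) = 1162 J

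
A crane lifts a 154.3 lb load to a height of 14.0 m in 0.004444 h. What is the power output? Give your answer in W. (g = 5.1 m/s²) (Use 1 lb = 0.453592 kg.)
Convert to SI: m = 69.9892 kg, h = 14.0 m, t = 15.9984 s
P = mgh/t = (69.9892)(5.1)(14.0)/15.9984 = 312.4 W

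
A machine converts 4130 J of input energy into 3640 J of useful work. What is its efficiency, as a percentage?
η = W_out/W_in = 3640/4130 = 88.14%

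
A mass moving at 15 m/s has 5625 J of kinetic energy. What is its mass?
m = 2·KE/v² = 2·5625/(15)² = 50.0 kg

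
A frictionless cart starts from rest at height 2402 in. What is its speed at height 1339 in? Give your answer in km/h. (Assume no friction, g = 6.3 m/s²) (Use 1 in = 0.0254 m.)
Convert to SI: h₁−h₂ = 27.0002 m
mgh₁ = mgh₂ + ½mv² ⇒ v = √(2g(h₁−h₂)) = √(2·6.3·27.0002) = 18.4446 m/s = 66.4 km/h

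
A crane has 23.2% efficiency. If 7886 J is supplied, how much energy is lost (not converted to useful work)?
W_lost = W_in(1 − η) = 7886·(1 − 0.232) = 6056 J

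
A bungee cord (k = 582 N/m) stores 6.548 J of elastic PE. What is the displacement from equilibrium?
x = √(2·PE/k) = √(2·6.548/582) = 0.15 m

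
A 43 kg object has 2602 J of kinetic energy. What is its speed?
v = √(2·KE/m) = √(2·2602/43) = 11.0 m/s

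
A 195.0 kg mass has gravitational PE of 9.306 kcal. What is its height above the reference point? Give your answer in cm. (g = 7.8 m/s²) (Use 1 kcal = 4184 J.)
Convert to SI: m = 195.0 kg, PE = 38936.3 J
h = PE/(mg) = 38936.3/(195.0·7.8) = 25.5991 m = 2560 cm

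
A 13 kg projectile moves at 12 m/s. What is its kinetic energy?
KE = ½mv² = ½(13)(12)² = 936.0 J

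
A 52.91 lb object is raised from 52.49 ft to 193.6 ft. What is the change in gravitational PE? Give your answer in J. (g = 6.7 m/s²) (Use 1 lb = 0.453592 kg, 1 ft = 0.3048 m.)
Convert to SI: m = 23.9996 kg, Δh = 43.0103 m
ΔPE = mgΔh = (23.9996)(6.7)(43.0103) = 6916 J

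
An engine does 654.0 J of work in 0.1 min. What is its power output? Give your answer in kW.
Convert to SI: W = 654.0 J, t = 6.0 s
P = W/t = 654.0/6.0 = 109.0 W = 0.109 kW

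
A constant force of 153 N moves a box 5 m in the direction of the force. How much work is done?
W = F·d = (153)(5) = 765.0 J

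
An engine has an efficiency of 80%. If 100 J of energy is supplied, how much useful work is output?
W_out = η·W_in = 0.8·100 = 80.0 J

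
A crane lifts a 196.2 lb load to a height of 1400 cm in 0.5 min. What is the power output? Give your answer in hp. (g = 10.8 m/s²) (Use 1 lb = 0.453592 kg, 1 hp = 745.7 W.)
Convert to SI: m = 88.9948 kg, h = 14.0 m, t = 30.0 s
P = mgh/t = (88.9948)(10.8)(14.0)/30.0 = 448.534 W = 0.6015 hp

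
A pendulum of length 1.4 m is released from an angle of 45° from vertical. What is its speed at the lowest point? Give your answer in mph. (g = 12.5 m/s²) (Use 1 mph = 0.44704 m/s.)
h = L(1 − cosθ) = 1.4(1 − cos45°) = 0.410051 m
v = √(2gh) = √(2·12.5·0.410051) = 3.20176 m/s = 7.162 mph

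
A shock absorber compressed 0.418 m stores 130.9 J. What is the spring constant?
k = 2·PE/x² = 2·130.9/(0.418)² = 1498 N/m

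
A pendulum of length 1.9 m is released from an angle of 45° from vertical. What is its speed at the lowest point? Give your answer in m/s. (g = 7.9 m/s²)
h = L(1 − cosθ) = 1.9(1 − cos45°) = 0.556497 m
v = √(2gh) = √(2·7.9·0.556497) = 2.965 m/s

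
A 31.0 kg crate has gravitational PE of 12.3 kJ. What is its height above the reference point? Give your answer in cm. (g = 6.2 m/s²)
Convert to SI: m = 31.0 kg, PE = 12300.0 J
h = PE/(mg) = 12300.0/(31.0·6.2) = 63.9958 m = 6400 cm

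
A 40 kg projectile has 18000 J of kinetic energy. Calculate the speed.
v = √(2·KE/m) = √(2·18000/40) = 30.0 m/s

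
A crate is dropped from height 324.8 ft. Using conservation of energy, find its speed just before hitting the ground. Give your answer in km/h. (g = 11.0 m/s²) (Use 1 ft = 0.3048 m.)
Convert to SI: h = 98.999 m
mgh = ½mv² ⇒ v = √(2gh) = √(2·11.0·98.999) = 46.6688 m/s = 168.0 km/h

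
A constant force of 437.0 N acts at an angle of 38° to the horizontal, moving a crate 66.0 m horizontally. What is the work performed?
W = F·d·cosθ = (437.0)(66.0)cos(38°) = 22730 J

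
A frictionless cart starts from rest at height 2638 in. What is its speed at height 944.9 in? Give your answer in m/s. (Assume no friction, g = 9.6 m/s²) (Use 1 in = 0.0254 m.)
Convert to SI: h₁−h₂ = 43.0047 m
mgh₁ = mgh₂ + ½mv² ⇒ v = √(2g(h₁−h₂)) = √(2·9.6·43.0047) = 28.73 m/s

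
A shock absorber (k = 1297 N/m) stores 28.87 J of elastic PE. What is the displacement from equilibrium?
x = √(2·PE/k) = √(2·28.87/1297) = 0.211 m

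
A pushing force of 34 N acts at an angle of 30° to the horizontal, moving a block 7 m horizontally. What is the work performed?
W = F·d·cosθ = (34)(7)cos(30°) = 206.1 J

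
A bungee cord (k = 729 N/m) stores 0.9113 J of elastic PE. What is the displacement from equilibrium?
x = √(2·PE/k) = √(2·0.9113/729) = 0.05 m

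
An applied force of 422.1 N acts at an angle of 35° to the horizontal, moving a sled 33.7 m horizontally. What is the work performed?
W = F·d·cosθ = (422.1)(33.7)cos(35°) = 11650 J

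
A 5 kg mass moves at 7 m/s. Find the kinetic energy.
KE = ½mv² = ½(5)(7)² = 122.5 J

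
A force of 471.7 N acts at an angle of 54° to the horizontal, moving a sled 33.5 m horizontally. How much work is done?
W = F·d·cosθ = (471.7)(33.5)cos(54°) = 9288 J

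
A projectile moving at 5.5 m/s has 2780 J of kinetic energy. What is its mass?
m = 2·KE/v² = 2·2780/(5.5)² = 183.8 kg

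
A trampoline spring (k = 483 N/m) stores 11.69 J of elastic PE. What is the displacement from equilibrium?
x = √(2·PE/k) = √(2·11.69/483) = 0.22 m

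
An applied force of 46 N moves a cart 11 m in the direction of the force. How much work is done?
W = F·d = (46)(11) = 506.0 J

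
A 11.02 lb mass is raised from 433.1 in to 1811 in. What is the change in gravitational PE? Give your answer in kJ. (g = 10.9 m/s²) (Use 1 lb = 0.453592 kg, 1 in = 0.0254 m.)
Convert to SI: m = 4.99858 kg, Δh = 34.9987 m
ΔPE = mgΔh = (4.99858)(10.9)(34.9987) = 1906.89 J = 1.907 kJ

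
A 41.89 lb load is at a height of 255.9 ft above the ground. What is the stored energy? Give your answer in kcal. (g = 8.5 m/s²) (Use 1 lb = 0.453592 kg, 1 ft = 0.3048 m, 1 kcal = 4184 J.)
Convert to SI: m = 19.001 kg, h = 77.9983 m
PE = mgh = (19.001)(8.5)(77.9983) = 12597.4 J = 3.011 kcal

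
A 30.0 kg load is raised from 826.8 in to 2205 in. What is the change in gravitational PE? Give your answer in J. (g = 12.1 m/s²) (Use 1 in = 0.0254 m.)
Convert to SI: m = 30.0 kg, Δh = 35.0063 m
ΔPE = mgΔh = (30.0)(12.1)(35.0063) = 12710 J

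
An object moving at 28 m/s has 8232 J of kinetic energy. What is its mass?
m = 2·KE/v² = 2·8232/(28)² = 21.0 kg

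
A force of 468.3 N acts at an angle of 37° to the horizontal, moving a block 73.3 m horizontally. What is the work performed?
W = F·d·cosθ = (468.3)(73.3)cos(37°) = 27410 J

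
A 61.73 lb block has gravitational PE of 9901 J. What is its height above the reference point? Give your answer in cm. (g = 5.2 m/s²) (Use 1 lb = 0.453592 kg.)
Convert to SI: m = 28.0002 kg, PE = 9901.0 J
h = PE/(mg) = 9901.0/(28.0002·5.2) = 68.0008 m = 6800 cm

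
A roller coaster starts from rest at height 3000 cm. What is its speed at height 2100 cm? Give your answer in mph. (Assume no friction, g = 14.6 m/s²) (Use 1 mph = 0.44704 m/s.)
Convert to SI: h₁−h₂ = 9.0 m
mgh₁ = mgh₂ + ½mv² ⇒ v = √(2g(h₁−h₂)) = √(2·14.6·9.0) = 16.2111 m/s = 36.26 mph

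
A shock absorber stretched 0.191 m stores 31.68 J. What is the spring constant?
k = 2·PE/x² = 2·31.68/(0.191)² = 1737 N/m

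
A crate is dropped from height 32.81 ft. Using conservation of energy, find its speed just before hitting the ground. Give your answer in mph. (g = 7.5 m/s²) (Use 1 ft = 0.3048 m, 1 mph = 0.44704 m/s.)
Convert to SI: h = 10.0005 m
mgh = ½mv² ⇒ v = √(2gh) = √(2·7.5·10.0005) = 12.2477 m/s = 27.4 mph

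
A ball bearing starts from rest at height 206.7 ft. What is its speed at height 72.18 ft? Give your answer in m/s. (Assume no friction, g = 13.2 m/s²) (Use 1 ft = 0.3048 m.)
Convert to SI: h₁−h₂ = 41.0017 m
mgh₁ = mgh₂ + ½mv² ⇒ v = √(2g(h₁−h₂)) = √(2·13.2·41.0017) = 32.9 m/s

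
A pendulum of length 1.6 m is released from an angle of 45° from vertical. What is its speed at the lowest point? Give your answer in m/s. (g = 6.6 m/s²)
h = L(1 − cosθ) = 1.6(1 − cos45°) = 0.468629 m
v = √(2gh) = √(2·6.6·0.468629) = 2.487 m/s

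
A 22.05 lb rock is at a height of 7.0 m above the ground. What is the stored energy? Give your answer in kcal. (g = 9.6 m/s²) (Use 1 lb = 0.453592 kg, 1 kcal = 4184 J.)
Convert to SI: m = 10.0017 kg, h = 7.0 m
PE = mgh = (10.0017)(9.6)(7.0) = 672.114 J = 0.1606 kcal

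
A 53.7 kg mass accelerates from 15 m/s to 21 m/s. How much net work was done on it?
W = ΔKE = ½m(v₂² − v₁²) = ½(53.7)(21² − 15²) = 5799.6 J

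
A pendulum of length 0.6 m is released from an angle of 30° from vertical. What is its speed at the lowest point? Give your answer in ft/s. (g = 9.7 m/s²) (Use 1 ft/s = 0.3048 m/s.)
h = L(1 − cosθ) = 0.6(1 − cos30°) = 0.0803848 m
v = √(2gh) = √(2·9.7·0.0803848) = 1.24879 m/s = 4.097 ft/s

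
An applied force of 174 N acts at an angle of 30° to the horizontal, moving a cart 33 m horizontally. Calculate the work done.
W = F·d·cosθ = (174)(33)cos(30°) = 4973 J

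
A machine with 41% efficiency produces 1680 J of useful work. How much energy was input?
W_in = W_out/η = 1680/0.41 = 4098 J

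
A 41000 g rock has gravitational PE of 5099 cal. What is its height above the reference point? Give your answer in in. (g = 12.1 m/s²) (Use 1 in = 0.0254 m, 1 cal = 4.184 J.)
Convert to SI: m = 41.0 kg, PE = 21334.2 J
h = PE/(mg) = 21334.2/(41.0·12.1) = 43.0039 m = 1693 in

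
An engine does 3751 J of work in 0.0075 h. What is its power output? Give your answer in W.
Convert to SI: W = 3751.0 J, t = 27.0 s
P = W/t = 3751.0/27.0 = 138.9 W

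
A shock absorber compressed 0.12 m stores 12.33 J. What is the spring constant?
k = 2·PE/x² = 2·12.33/(0.12)² = 1713 N/m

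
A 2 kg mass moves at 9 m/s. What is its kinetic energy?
KE = ½mv² = ½(2)(9)² = 81.0 J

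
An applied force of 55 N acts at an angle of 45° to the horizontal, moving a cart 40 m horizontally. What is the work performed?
W = F·d·cosθ = (55)(40)cos(45°) = 1556 J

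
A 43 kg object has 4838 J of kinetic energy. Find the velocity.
v = √(2·KE/m) = √(2·4838/43) = 15.0 m/s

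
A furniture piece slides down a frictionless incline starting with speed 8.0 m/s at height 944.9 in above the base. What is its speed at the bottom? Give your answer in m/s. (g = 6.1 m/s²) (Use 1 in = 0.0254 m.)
Convert to SI: v₀ = 8.0 m/s, h = 24.0005 m
½mv₀² + mgh = ½mv² ⇒ v = √(v₀² + 2gh) = √(8.0² + 2·6.1·24.0005) = 18.89 m/s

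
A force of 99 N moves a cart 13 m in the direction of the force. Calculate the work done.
W = F·d = (99)(13) = 1287 J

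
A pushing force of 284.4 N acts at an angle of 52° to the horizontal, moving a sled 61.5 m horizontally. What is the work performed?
W = F·d·cosθ = (284.4)(61.5)cos(52°) = 10770 J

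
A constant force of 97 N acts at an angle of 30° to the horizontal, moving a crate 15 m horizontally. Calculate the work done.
W = F·d·cosθ = (97)(15)cos(30°) = 1260 J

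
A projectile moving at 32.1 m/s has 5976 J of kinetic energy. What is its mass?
m = 2·KE/v² = 2·5976/(32.1)² = 11.6 kg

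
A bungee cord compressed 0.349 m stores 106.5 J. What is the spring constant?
k = 2·PE/x² = 2·106.5/(0.349)² = 1749 N/m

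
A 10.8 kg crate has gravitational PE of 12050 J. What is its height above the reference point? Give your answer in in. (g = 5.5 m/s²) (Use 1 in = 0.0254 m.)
h = PE/(mg) = 12050.0/(10.8·5.5) = 202.862 m = 7987 in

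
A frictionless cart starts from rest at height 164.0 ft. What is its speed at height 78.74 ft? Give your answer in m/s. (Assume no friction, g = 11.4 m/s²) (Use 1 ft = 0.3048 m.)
Convert to SI: h₁−h₂ = 25.9872 m
mgh₁ = mgh₂ + ½mv² ⇒ v = √(2g(h₁−h₂)) = √(2·11.4·25.9872) = 24.34 m/s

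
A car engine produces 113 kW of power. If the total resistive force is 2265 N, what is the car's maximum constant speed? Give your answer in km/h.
P = Fv ⇒ v = P/F = 113000 W/2265.0 N = 49.8896 m/s = 179.6 km/h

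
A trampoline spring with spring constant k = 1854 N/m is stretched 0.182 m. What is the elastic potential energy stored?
PE = ½kx² = ½(1854)(0.182)² = 30.71 J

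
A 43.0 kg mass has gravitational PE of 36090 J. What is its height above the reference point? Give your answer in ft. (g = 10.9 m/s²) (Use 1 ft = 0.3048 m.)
h = PE/(mg) = 36090.0/(43.0·10.9) = 77.0002 m = 252.6 ft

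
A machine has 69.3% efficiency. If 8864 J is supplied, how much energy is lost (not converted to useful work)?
W_lost = W_in(1 − η) = 8864·(1 − 0.693) = 2721 J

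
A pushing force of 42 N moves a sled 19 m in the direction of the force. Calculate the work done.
W = F·d = (42)(19) = 798.0 J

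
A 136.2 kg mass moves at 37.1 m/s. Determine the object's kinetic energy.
KE = ½mv² = ½(136.2)(37.1)² = 93730 J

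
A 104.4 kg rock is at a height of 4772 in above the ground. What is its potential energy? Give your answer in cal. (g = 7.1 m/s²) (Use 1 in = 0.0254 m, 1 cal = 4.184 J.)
Convert to SI: m = 104.4 kg, h = 121.209 m
PE = mgh = (104.4)(7.1)(121.209) = 89844.8 J = 21470 cal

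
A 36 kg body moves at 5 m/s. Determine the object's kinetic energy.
KE = ½mv² = ½(36)(5)² = 450.0 J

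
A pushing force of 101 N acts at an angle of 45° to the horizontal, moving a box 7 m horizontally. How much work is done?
W = F·d·cosθ = (101)(7)cos(45°) = 499.9 J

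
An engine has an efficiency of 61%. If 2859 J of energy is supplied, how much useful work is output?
W_out = η·W_in = 0.61·2859 = 1743.99 J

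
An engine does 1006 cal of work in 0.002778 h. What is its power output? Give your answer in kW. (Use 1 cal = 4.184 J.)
Convert to SI: W = 4209.1 J, t = 10.0008 s
P = W/t = 4209.1/10.0008 = 420.877 W = 0.4209 kW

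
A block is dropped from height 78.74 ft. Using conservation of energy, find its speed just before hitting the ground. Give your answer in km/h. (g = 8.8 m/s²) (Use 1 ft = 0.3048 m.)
Convert to SI: h = 24.0 m
mgh = ½mv² ⇒ v = √(2gh) = √(2·8.8·24.0) = 20.5524 m/s = 73.99 km/h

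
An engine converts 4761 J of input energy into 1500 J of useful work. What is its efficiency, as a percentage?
η = W_out/W_in = 1500/4761 = 31.51%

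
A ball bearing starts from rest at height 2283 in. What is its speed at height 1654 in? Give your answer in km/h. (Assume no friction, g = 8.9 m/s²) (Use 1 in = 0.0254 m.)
Convert to SI: h₁−h₂ = 15.9766 m
mgh₁ = mgh₂ + ½mv² ⇒ v = √(2g(h₁−h₂)) = √(2·8.9·15.9766) = 16.8637 m/s = 60.71 km/h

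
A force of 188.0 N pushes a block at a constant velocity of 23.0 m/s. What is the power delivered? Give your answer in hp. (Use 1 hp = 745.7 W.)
P = Fv = (188.0)(23.0) = 4324.0 W = 5.799 hp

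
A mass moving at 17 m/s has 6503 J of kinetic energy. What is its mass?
m = 2·KE/v² = 2·6503/(17)² = 45.0 kg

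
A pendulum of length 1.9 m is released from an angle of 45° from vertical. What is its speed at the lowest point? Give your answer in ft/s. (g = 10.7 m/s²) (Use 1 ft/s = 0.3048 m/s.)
h = L(1 − cosθ) = 1.9(1 − cos45°) = 0.556497 m
v = √(2gh) = √(2·10.7·0.556497) = 3.45095 m/s = 11.32 ft/s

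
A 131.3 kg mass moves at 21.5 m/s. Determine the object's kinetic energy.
KE = ½mv² = ½(131.3)(21.5)² = 30350 J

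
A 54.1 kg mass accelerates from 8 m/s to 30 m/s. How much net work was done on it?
W = ΔKE = ½m(v₂² − v₁²) = ½(54.1)(30² − 8²) = 22613.8 J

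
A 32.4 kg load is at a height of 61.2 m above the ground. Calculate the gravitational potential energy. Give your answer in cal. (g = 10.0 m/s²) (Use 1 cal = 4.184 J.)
PE = mgh = (32.4)(10.0)(61.2) = 19828.8 J = 4739 cal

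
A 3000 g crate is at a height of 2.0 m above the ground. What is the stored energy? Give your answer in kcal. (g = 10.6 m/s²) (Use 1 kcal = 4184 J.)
Convert to SI: m = 3.0 kg, h = 2.0 m
PE = mgh = (3.0)(10.6)(2.0) = 63.6 J = 0.0152 kcal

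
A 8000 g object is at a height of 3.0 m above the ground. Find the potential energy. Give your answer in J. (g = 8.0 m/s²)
Convert to SI: m = 8.0 kg, h = 3.0 m
PE = mgh = (8.0)(8.0)(3.0) = 192.0 J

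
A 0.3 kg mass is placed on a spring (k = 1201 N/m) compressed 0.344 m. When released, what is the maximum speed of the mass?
½kx² = ½mv² ⇒ v = x√(k/m) = (0.344)√(1201/0.3) = 21.77 m/s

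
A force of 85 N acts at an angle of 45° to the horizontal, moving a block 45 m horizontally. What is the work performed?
W = F·d·cosθ = (85)(45)cos(45°) = 2705 J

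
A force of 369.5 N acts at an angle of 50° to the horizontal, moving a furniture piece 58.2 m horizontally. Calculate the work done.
W = F·d·cosθ = (369.5)(58.2)cos(50°) = 13820 J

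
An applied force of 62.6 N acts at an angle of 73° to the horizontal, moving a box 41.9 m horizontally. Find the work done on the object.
W = F·d·cosθ = (62.6)(41.9)cos(73°) = 766.9 J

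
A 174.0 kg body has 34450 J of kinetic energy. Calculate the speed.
v = √(2·KE/m) = √(2·34450/174.0) = 19.9 m/s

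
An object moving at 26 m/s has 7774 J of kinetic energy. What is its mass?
m = 2·KE/v² = 2·7774/(26)² = 23.0 kg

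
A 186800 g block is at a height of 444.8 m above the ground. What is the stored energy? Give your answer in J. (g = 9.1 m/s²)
Convert to SI: m = 186.8 kg, h = 444.8 m
PE = mgh = (186.8)(9.1)(444.8) = 756100 J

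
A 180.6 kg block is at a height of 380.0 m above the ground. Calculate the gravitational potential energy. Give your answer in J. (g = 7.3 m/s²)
PE = mgh = (180.6)(7.3)(380.0) = 501000 J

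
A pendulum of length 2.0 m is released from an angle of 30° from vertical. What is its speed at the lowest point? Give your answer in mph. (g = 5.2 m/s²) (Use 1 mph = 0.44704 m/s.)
h = L(1 − cosθ) = 2.0(1 − cos30°) = 0.267949 m
v = √(2gh) = √(2·5.2·0.267949) = 1.66933 m/s = 3.734 mph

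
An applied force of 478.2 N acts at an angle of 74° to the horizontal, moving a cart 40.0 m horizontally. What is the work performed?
W = F·d·cosθ = (478.2)(40.0)cos(74°) = 5272 J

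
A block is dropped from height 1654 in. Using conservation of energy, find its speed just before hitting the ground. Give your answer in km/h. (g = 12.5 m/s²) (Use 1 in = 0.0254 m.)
Convert to SI: h = 42.0116 m
mgh = ½mv² ⇒ v = √(2gh) = √(2·12.5·42.0116) = 32.4082 m/s = 116.7 km/h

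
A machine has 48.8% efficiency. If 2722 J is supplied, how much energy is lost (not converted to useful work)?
W_lost = W_in(1 − η) = 2722·(1 − 0.488) = 1394 J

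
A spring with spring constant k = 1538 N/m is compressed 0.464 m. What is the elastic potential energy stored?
PE = ½kx² = ½(1538)(0.464)² = 165.6 J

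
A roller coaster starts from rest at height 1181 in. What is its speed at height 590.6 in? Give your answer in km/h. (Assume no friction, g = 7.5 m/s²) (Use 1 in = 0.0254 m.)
Convert to SI: h₁−h₂ = 14.9962 m
mgh₁ = mgh₂ + ½mv² ⇒ v = √(2g(h₁−h₂)) = √(2·7.5·14.9962) = 14.9981 m/s = 53.99 km/h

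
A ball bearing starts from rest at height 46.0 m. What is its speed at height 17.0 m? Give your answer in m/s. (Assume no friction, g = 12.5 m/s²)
mgh₁ = mgh₂ + ½mv² ⇒ v = √(2g(h₁−h₂)) = √(2·12.5·29.0) = 26.93 m/s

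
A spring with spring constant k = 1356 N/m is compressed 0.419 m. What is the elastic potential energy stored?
PE = ½kx² = ½(1356)(0.419)² = 119.0 J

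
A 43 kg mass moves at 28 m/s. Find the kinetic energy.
KE = ½mv² = ½(43)(28)² = 16856.0 J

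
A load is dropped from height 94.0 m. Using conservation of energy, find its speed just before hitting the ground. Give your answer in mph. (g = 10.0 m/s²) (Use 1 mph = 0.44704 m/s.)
mgh = ½mv² ⇒ v = √(2gh) = √(2·10.0·94.0) = 43.359 m/s = 96.99 mph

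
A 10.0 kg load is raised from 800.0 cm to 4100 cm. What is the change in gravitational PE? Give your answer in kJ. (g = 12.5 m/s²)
Convert to SI: m = 10.0 kg, Δh = 33.0 m
ΔPE = mgΔh = (10.0)(12.5)(33.0) = 4125.0 J = 4.125 kJ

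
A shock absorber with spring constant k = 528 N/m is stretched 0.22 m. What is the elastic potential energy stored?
PE = ½kx² = ½(528)(0.22)² = 12.78 J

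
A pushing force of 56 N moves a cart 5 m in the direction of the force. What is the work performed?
W = F·d = (56)(5) = 280.0 J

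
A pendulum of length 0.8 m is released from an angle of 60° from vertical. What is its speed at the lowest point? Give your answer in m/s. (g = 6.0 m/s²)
h = L(1 − cosθ) = 0.8(1 − cos60°) = 0.4 m
v = √(2gh) = √(2·6.0·0.4) = 2.191 m/s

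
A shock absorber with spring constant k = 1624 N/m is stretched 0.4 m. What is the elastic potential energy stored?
PE = ½kx² = ½(1624)(0.4)² = 129.9 J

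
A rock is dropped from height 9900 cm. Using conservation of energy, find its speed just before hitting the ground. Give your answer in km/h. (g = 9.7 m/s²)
Convert to SI: h = 99.0 m
mgh = ½mv² ⇒ v = √(2gh) = √(2·9.7·99.0) = 43.8247 m/s = 157.8 km/h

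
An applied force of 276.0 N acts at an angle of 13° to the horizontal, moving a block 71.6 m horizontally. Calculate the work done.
W = F·d·cosθ = (276.0)(71.6)cos(13°) = 19260 J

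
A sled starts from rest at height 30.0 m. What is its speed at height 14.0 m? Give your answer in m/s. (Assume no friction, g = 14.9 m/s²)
mgh₁ = mgh₂ + ½mv² ⇒ v = √(2g(h₁−h₂)) = √(2·14.9·16.0) = 21.84 m/s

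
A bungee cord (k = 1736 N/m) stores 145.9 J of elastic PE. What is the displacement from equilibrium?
x = √(2·PE/k) = √(2·145.9/1736) = 0.41 m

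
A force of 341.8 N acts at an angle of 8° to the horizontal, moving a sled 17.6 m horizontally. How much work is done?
W = F·d·cosθ = (341.8)(17.6)cos(8°) = 5957 J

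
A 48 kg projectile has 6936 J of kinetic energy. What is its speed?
v = √(2·KE/m) = √(2·6936/48) = 17.0 m/s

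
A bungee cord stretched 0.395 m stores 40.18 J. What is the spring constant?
k = 2·PE/x² = 2·40.18/(0.395)² = 515.0 N/m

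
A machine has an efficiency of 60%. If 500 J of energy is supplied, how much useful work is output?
W_out = η·W_in = 0.6·500 = 300.0 J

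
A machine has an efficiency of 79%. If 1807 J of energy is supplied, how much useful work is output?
W_out = η·W_in = 0.79·1807 = 1427.53 J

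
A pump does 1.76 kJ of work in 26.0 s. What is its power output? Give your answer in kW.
Convert to SI: W = 1760.0 J, t = 26.0 s
P = W/t = 1760.0/26.0 = 67.6923 W = 0.06769 kW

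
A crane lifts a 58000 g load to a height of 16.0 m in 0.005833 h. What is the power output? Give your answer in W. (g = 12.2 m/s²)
Convert to SI: m = 58.0 kg, h = 16.0 m, t = 20.9988 s
P = mgh/t = (58.0)(12.2)(16.0)/20.9988 = 539.2 W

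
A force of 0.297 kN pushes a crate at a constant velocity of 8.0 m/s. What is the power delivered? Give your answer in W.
Convert to SI: F = 297.0 N, v = 8.0 m/s
P = Fv = (297.0)(8.0) = 2376 W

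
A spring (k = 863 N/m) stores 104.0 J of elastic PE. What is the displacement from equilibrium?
x = √(2·PE/k) = √(2·104.0/863) = 0.4909 m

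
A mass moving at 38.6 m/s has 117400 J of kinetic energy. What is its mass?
m = 2·KE/v² = 2·117400/(38.6)² = 157.6 kg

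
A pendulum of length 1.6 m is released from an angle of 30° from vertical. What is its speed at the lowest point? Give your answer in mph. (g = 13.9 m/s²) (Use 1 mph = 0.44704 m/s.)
h = L(1 − cosθ) = 1.6(1 − cos30°) = 0.214359 m
v = √(2gh) = √(2·13.9·0.214359) = 2.44115 m/s = 5.461 mph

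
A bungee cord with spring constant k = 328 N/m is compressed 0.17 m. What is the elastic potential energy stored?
PE = ½kx² = ½(328)(0.17)² = 4.74 J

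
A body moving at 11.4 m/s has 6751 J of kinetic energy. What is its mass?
m = 2·KE/v² = 2·6751/(11.4)² = 103.9 kg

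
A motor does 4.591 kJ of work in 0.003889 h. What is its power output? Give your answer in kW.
Convert to SI: W = 4591.0 J, t = 14.0004 s
P = W/t = 4591.0/14.0004 = 327.919 W = 0.3279 kW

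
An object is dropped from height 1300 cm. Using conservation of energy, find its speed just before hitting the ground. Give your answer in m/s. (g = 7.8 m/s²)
Convert to SI: h = 13.0 m
mgh = ½mv² ⇒ v = √(2gh) = √(2·7.8·13.0) = 14.24 m/s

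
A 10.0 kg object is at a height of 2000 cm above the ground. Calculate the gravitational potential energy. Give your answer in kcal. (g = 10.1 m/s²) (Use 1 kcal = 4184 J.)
Convert to SI: m = 10.0 kg, h = 20.0 m
PE = mgh = (10.0)(10.1)(20.0) = 2020.0 J = 0.4828 kcal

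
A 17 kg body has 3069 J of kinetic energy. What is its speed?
v = √(2·KE/m) = √(2·3069/17) = 19.0 m/s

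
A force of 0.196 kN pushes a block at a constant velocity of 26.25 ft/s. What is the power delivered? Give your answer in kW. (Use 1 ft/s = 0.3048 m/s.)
Convert to SI: F = 196.0 N, v = 8.001 m/s
P = Fv = (196.0)(8.001) = 1568.2 W = 1.568 kW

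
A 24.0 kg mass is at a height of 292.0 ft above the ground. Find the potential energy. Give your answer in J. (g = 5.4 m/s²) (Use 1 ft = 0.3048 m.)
Convert to SI: m = 24.0 kg, h = 89.0016 m
PE = mgh = (24.0)(5.4)(89.0016) = 11530 J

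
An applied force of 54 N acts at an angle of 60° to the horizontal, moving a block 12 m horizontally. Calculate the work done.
W = F·d·cosθ = (54)(12)cos(60°) = 324.0 J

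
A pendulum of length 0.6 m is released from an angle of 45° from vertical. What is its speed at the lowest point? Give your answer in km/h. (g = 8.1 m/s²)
h = L(1 − cosθ) = 0.6(1 − cos45°) = 0.175736 m
v = √(2gh) = √(2·8.1·0.175736) = 1.68728 m/s = 6.074 km/h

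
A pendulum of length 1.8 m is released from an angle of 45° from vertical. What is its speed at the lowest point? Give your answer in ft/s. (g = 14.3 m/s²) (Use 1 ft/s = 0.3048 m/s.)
h = L(1 − cosθ) = 1.8(1 − cos45°) = 0.527208 m
v = √(2gh) = √(2·14.3·0.527208) = 3.88306 m/s = 12.74 ft/s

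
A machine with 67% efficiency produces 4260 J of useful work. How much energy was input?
W_in = W_out/η = 4260/0.67 = 6358 J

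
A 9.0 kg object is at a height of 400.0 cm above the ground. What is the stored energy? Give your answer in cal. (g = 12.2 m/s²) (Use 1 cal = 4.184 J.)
Convert to SI: m = 9.0 kg, h = 4.0 m
PE = mgh = (9.0)(12.2)(4.0) = 439.2 J = 105.0 cal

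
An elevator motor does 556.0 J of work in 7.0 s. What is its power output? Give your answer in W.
P = W/t = 556.0/7.0 = 79.43 W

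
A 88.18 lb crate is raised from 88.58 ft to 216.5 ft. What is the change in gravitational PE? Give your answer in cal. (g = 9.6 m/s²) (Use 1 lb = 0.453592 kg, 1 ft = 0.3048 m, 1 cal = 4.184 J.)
Convert to SI: m = 39.9977 kg, Δh = 38.99 m
ΔPE = mgΔh = (39.9977)(9.6)(38.99) = 14971.3 J = 3578 cal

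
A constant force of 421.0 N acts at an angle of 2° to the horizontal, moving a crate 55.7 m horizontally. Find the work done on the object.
W = F·d·cosθ = (421.0)(55.7)cos(2°) = 23440 J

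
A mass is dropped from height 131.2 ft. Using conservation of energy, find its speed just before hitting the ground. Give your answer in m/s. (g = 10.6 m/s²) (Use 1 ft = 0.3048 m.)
Convert to SI: h = 39.9898 m
mgh = ½mv² ⇒ v = √(2gh) = √(2·10.6·39.9898) = 29.12 m/s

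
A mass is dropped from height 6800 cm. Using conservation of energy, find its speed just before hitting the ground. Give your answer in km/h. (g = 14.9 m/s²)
Convert to SI: h = 68.0 m
mgh = ½mv² ⇒ v = √(2gh) = √(2·14.9·68.0) = 45.0156 m/s = 162.1 km/h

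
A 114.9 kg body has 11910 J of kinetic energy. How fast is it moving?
v = √(2·KE/m) = √(2·11910/114.9) = 14.4 m/s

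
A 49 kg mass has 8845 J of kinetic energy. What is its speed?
v = √(2·KE/m) = √(2·8845/49) = 19.0 m/s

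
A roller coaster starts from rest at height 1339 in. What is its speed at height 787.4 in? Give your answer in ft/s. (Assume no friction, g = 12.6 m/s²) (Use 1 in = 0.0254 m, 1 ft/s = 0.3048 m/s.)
Convert to SI: h₁−h₂ = 14.0106 m
mgh₁ = mgh₂ + ½mv² ⇒ v = √(2g(h₁−h₂)) = √(2·12.6·14.0106) = 18.7901 m/s = 61.65 ft/s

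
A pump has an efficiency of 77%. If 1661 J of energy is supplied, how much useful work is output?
W_out = η·W_in = 0.77·1661 = 1278.97 J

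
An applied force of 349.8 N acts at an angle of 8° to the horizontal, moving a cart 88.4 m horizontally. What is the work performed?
W = F·d·cosθ = (349.8)(88.4)cos(8°) = 30620 J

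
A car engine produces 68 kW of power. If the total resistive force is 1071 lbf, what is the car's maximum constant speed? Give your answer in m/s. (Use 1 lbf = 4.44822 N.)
Convert to SI: F = 4764.04 N
P = Fv ⇒ v = P/F = 68000 W/4764.04 N = 14.27 m/s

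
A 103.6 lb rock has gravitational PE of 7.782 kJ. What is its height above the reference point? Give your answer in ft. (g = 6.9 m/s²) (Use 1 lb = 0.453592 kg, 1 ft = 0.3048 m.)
Convert to SI: m = 46.9921 kg, PE = 7782.0 J
h = PE/(mg) = 7782.0/(46.9921·6.9) = 24.0003 m = 78.74 ft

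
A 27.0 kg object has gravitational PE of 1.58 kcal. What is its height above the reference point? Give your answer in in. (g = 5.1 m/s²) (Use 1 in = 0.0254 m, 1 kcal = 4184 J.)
Convert to SI: m = 27.0 kg, PE = 6610.72 J
h = PE/(mg) = 6610.72/(27.0·5.1) = 48.0081 m = 1890 in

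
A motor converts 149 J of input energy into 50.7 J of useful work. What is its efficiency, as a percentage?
η = W_out/W_in = 50.7/149 = 34.03%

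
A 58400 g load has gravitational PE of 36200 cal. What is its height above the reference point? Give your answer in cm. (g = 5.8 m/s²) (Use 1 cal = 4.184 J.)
Convert to SI: m = 58.4 kg, PE = 151461 J
h = PE/(mg) = 151461/(58.4·5.8) = 447.156 m = 44720 cm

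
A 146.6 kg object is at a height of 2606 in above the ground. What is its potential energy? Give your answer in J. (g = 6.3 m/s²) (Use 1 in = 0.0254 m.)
Convert to SI: m = 146.6 kg, h = 66.1924 m
PE = mgh = (146.6)(6.3)(66.1924) = 61130 J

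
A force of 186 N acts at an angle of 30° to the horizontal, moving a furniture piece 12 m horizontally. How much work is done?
W = F·d·cosθ = (186)(12)cos(30°) = 1933 J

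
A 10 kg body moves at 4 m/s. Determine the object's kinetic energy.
KE = ½mv² = ½(10)(4)² = 80.0 J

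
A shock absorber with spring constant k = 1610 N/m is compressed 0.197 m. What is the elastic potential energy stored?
PE = ½kx² = ½(1610)(0.197)² = 31.24 J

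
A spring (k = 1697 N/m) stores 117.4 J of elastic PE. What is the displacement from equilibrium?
x = √(2·PE/k) = √(2·117.4/1697) = 0.372 m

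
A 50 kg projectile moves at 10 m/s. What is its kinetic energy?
KE = ½mv² = ½(50)(10)² = 2500.0 J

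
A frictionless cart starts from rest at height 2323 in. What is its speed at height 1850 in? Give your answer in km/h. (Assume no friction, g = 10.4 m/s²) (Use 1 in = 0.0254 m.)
Convert to SI: h₁−h₂ = 12.0142 m
mgh₁ = mgh₂ + ½mv² ⇒ v = √(2g(h₁−h₂)) = √(2·10.4·12.0142) = 15.8081 m/s = 56.91 km/h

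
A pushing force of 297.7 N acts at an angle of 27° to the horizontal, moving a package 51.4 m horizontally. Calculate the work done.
W = F·d·cosθ = (297.7)(51.4)cos(27°) = 13630 J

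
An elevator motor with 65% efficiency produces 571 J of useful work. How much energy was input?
W_in = W_out/η = 571/0.65 = 878.5 J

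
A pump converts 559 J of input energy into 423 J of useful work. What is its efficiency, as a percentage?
η = W_out/W_in = 423/559 = 75.67%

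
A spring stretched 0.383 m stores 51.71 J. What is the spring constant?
k = 2·PE/x² = 2·51.71/(0.383)² = 705.0 N/m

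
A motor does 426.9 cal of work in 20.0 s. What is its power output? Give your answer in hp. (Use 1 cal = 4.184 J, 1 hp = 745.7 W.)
Convert to SI: W = 1786.15 J, t = 20.0 s
P = W/t = 1786.15/20.0 = 89.3075 W = 0.1198 hp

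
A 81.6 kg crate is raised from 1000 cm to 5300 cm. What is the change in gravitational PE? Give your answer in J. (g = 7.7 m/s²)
Convert to SI: m = 81.6 kg, Δh = 43.0 m
ΔPE = mgΔh = (81.6)(7.7)(43.0) = 27020 J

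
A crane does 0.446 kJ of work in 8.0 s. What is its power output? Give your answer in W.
Convert to SI: W = 446.0 J, t = 8.0 s
P = W/t = 446.0/8.0 = 55.75 W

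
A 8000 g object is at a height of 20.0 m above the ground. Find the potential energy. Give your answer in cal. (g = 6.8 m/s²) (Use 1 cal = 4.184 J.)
Convert to SI: m = 8.0 kg, h = 20.0 m
PE = mgh = (8.0)(6.8)(20.0) = 1088.0 J = 260.0 cal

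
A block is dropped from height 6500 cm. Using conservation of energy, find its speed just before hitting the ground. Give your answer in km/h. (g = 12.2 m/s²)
Convert to SI: h = 65.0 m
mgh = ½mv² ⇒ v = √(2gh) = √(2·12.2·65.0) = 39.8246 m/s = 143.4 km/h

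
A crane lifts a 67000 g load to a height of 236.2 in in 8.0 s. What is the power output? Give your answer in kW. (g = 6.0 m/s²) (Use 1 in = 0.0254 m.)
Convert to SI: m = 67.0 kg, h = 5.99948 m, t = 8.0 s
P = mgh/t = (67.0)(6.0)(5.99948)/8.0 = 301.474 W = 0.3015 kW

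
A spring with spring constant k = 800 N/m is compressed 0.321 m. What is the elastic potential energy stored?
PE = ½kx² = ½(800)(0.321)² = 41.22 J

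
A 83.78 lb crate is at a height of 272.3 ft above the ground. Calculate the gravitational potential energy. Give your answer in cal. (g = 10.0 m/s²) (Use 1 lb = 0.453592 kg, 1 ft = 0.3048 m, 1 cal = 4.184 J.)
Convert to SI: m = 38.0019 kg, h = 82.997 m
PE = mgh = (38.0019)(10.0)(82.997) = 31540.5 J = 7538 cal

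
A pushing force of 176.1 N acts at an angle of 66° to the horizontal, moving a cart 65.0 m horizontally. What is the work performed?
W = F·d·cosθ = (176.1)(65.0)cos(66°) = 4656 J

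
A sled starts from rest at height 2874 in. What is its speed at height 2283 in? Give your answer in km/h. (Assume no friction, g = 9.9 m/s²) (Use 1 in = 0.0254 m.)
Convert to SI: h₁−h₂ = 15.0114 m
mgh₁ = mgh₂ + ½mv² ⇒ v = √(2g(h₁−h₂)) = √(2·9.9·15.0114) = 17.2402 m/s = 62.06 km/h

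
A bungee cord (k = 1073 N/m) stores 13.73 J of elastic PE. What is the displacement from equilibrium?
x = √(2·PE/k) = √(2·13.73/1073) = 0.16 m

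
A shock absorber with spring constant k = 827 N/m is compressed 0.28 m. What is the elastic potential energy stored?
PE = ½kx² = ½(827)(0.28)² = 32.42 J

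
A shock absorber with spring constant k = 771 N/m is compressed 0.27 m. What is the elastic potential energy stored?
PE = ½kx² = ½(771)(0.27)² = 28.1 J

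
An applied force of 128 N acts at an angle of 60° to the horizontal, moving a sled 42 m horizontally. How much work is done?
W = F·d·cosθ = (128)(42)cos(60°) = 2688 J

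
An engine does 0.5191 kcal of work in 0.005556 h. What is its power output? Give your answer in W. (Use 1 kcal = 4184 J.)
Convert to SI: W = 2171.91 J, t = 20.0016 s
P = W/t = 2171.91/20.0016 = 108.6 W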